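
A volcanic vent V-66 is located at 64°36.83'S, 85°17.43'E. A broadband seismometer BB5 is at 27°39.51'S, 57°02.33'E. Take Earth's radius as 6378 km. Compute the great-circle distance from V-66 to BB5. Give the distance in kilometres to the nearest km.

4572 km

V-66: φ = -64.61383°, λ = +85.29050°
BB5: φ = -27.65850°, λ = +57.03883°
Δφ = 36.9553°,  Δλ = -28.2517°
a = sin²(Δφ/2) + cos φ₁ cos φ₂ sin²(Δλ/2) = 0.123065
c = 2·arcsin(√a) = 0.716864 rad = 41.0733°
d = R·c = 6378 × 0.716864 = 4572.2 km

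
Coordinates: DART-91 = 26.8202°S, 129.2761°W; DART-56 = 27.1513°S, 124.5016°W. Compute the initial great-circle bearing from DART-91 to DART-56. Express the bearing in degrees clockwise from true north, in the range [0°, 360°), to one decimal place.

95.5°

Δλ = 4.7745°
y = sin Δλ · cos φ₂ = 0.074062
x = cos φ₁ sin φ₂ − sin φ₁ cos φ₂ cos Δλ = -0.007172
θ = atan2(y, x) = 95.5310° → 95.5310° (mod 360°)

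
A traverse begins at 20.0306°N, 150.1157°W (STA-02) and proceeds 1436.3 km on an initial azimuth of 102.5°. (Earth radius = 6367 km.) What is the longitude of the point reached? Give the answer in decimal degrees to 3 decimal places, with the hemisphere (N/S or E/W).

136.933°W

δ = d/R = 1436.3/6367 = 0.225585 rad
φ₂ = arcsin(sin φ₁ cos δ + cos φ₁ sin δ cos θ)
   = arcsin(0.34252·0.97466 + 0.93951·0.22368·-0.21644) = 16.75977°
λ₂ = λ₁ + atan2(sin θ sin δ cos φ₁, cos δ − sin φ₁ sin φ₂) = -136.93269°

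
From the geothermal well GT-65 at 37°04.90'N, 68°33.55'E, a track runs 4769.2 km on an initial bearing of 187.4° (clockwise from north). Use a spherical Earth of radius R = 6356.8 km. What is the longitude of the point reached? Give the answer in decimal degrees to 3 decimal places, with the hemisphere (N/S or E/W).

GT-65: φ = +37.08167°, λ = +68.55917°
δ = d/R = 4769.2/6356.8 = 0.750252 rad
φ₂ = arcsin(sin φ₁ cos δ + cos φ₁ sin δ cos θ)
   = arcsin(0.60295·0.73152 + 0.79778·0.68182·-0.99167) = -5.64369°
λ₂ = λ₁ + atan2(sin θ sin δ cos φ₁, cos δ − sin φ₁ sin φ₂) = 63.49660°

63.497°E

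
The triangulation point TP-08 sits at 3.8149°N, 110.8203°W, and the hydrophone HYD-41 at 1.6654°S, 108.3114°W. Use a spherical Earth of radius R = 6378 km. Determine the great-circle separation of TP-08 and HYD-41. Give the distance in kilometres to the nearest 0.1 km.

Δφ = -5.4803°,  Δλ = 2.5089°
a = sin²(Δφ/2) + cos φ₁ cos φ₂ sin²(Δλ/2) = 0.002763
c = 2·arcsin(√a) = 0.105186 rad = 6.0267°
d = R·c = 6378 × 0.105186 = 670.9 km

670.9 km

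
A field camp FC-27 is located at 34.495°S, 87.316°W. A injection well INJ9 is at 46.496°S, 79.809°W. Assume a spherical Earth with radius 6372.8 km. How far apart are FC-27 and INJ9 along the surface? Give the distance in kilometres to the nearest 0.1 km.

1476.5 km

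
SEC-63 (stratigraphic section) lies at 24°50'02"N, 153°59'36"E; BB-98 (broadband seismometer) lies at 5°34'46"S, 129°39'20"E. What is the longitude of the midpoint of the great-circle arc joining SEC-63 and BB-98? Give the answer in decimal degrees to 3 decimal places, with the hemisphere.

SEC-63: φ = +24.83389°, λ = +153.99333°
BB-98: φ = -5.57944°, λ = +129.65556°
Bx = cos φ₂ cos Δλ = 0.906815,  By = cos φ₂ sin Δλ = -0.410163
φₘ = atan2(sin φ₁ + sin φ₂, √((cos φ₁ + Bx)² + By²)) = 9.84375°
λₘ = λ₁ + atan2(By, cos φ₁ + Bx) = 141.25479°

141.255°E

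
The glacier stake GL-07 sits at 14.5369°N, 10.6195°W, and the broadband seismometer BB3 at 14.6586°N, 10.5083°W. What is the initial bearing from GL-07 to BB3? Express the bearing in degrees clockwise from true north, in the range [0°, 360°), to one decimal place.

41.5°

Δλ = 0.1112°
y = sin Δλ · cos φ₂ = 0.001878
x = cos φ₁ sin φ₂ − sin φ₁ cos φ₂ cos Δλ = 0.002125
θ = atan2(y, x) = 41.4700° → 41.4700° (mod 360°)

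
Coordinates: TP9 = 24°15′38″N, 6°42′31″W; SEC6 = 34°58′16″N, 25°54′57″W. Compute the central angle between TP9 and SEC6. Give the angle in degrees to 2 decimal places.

TP9: φ = +24.26056°, λ = -6.70861°
SEC6: φ = +34.97111°, λ = -25.91583°
Δφ = 10.7106°,  Δλ = -19.2072°
a = sin²(Δφ/2) + cos φ₁ cos φ₂ sin²(Δλ/2) = 0.029504
c = 2·arcsin(√a) = 0.345245 rad = 19.7811°

19.78°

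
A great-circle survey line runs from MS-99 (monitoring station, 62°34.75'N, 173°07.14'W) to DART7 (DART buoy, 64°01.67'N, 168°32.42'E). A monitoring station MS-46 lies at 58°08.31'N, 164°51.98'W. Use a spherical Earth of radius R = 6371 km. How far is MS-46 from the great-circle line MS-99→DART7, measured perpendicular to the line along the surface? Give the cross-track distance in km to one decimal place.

MS-99: φ = +62.57917°, λ = -173.11900°
DART7: φ = +64.02783°, λ = +168.54033°
MS-46: φ = +58.13850°, λ = -164.86633°
δ₁₃ = central angle MS-99→MS-46 = 0.105113 rad  (haversine)
θ₁₃ = bearing MS-99→MS-46 = 133.766°,  θ₁₂ = bearing MS-99→DART7 = 288.095°
dₓₜ = R·arcsin(sin δ₁₃ · sin(θ₁₃ − θ₁₂)) = 6371·arcsin(0.10492·sin(-154.329°)) = -289.672 km
|dₓₜ| = 289.672 km

289.7 km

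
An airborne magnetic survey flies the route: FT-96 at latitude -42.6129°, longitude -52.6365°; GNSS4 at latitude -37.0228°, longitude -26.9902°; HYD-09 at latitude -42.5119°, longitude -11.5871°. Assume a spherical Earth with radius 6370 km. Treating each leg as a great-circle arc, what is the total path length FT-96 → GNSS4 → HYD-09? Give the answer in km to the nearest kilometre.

3715 km

FT-96→GNSS4: c = 0.355829 rad, d = 2266.63 km
GNSS4→HYD-09: c = 0.227314 rad, d = 1447.99 km
Total = 2266.63 + 1447.99 = 3714.62 km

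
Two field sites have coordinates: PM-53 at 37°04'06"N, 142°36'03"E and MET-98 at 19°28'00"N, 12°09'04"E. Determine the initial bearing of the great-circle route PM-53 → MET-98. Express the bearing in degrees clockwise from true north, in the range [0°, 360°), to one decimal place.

PM-53: φ = +37.06833°, λ = +142.60083°
MET-98: φ = +19.46667°, λ = +12.15111°
Δλ = -130.4497°
y = sin Δλ · cos φ₂ = -0.717475
x = cos φ₁ sin φ₂ − sin φ₁ cos φ₂ cos Δλ = 0.634621
θ = atan2(y, x) = -48.5066° → 311.4934° (mod 360°)

311.5°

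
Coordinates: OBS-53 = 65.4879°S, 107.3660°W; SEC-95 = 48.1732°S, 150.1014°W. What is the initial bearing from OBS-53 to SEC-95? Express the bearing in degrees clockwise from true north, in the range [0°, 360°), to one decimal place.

Δλ = -42.7354°
y = sin Δλ · cos φ₂ = -0.452555
x = cos φ₁ sin φ₂ − sin φ₁ cos φ₂ cos Δλ = 0.136518
θ = atan2(y, x) = -73.2135° → 286.7865° (mod 360°)

286.8°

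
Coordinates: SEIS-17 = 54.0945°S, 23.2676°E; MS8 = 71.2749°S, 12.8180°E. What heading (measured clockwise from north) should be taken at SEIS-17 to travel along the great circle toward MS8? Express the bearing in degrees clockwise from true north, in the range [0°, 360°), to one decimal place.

Δλ = -10.4496°
y = sin Δλ · cos φ₂ = -0.058225
x = cos φ₁ sin φ₂ − sin φ₁ cos φ₂ cos Δλ = -0.299694
θ = atan2(y, x) = -169.0054° → 190.9946° (mod 360°)

191.0°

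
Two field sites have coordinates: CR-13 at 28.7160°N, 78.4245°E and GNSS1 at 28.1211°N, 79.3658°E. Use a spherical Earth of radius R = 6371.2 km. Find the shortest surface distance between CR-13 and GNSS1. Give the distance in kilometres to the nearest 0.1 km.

113.4 km

Δφ = -0.5949°,  Δλ = 0.9413°
a = sin²(Δφ/2) + cos φ₁ cos φ₂ sin²(Δλ/2) = 0.000079
c = 2·arcsin(√a) = 0.017793 rad = 1.0194°
d = R·c = 6371.2 × 0.017793 = 113.4 km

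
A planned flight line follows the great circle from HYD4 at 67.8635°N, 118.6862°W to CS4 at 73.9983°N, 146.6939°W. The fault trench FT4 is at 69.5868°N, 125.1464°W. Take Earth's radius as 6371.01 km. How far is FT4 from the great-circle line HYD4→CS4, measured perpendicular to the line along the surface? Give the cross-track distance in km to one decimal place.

δ₁₃ = central angle HYD4→FT4 = 0.050737 rad  (haversine)
θ₁₃ = bearing HYD4→FT4 = 309.304°,  θ₁₂ = bearing HYD4→CS4 = 316.576°
dₓₜ = R·arcsin(sin δ₁₃ · sin(θ₁₃ − θ₁₂)) = 6371.01·arcsin(0.05071·sin(-7.272°)) = -40.900 km
|dₓₜ| = 40.900 km

40.9 km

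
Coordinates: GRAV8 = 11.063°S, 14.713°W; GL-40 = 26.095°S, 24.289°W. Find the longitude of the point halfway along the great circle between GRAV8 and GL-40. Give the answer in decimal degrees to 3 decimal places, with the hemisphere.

19.288°W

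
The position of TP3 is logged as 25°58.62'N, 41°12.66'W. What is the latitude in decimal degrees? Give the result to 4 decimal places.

25.9770°N

25° + 58.62′/60 = 25 + 0.97700 = 25.9770°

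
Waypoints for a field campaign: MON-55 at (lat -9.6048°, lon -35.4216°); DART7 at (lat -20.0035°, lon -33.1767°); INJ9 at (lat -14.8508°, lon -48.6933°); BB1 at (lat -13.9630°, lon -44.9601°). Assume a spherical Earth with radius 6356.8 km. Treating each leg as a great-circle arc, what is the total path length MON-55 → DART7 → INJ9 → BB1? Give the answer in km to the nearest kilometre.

MON-55→DART7: c = 0.185390 rad, d = 1178.48 km
DART7→INJ9: c = 0.273414 rad, d = 1738.04 km
INJ9→BB1: c = 0.064981 rad, d = 413.07 km
Total = 1178.48 + 1738.04 + 413.07 = 3329.59 km

3330 km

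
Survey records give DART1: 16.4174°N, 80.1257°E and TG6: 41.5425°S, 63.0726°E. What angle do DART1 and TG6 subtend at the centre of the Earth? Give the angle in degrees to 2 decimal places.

Δφ = -57.9599°,  Δλ = -17.0531°
a = sin²(Δφ/2) + cos φ₁ cos φ₂ sin²(Δλ/2) = 0.250527
c = 2·arcsin(√a) = 1.048413 rad = 60.0696°

60.07°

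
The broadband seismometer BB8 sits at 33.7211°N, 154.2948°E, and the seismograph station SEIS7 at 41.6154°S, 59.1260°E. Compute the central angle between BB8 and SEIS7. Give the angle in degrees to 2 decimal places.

Δφ = -75.3365°,  Δλ = -95.1688°
a = sin²(Δφ/2) + cos φ₁ cos φ₂ sin²(Δλ/2) = 0.712356
c = 2·arcsin(√a) = 2.009440 rad = 115.1324°

115.13°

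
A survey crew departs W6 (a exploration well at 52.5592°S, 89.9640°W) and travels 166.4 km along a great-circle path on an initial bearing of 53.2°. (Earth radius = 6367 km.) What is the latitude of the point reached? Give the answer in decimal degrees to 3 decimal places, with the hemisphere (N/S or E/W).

51.646°S

δ = d/R = 166.4/6367 = 0.026135 rad
φ₂ = arcsin(sin φ₁ cos δ + cos φ₁ sin δ cos θ)
   = arcsin(-0.79398·0.99966 + 0.60794·0.02613·0.59902) = -51.64622°
λ₂ = λ₁ + atan2(sin θ sin δ cos φ₁, cos δ − sin φ₁ sin φ₂) = -88.03155°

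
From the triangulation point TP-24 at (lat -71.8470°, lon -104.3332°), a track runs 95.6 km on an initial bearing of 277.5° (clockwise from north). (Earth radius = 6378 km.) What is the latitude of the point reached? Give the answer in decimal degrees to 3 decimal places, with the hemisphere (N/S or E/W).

71.716°S

δ = d/R = 95.6/6378 = 0.014989 rad
φ₂ = arcsin(sin φ₁ cos δ + cos φ₁ sin δ cos θ)
   = arcsin(-0.95023·0.99989 + 0.31156·0.01499·0.13053) = -71.71574°
λ₂ = λ₁ + atan2(sin θ sin δ cos φ₁, cos δ − sin φ₁ sin φ₂) = -107.04809°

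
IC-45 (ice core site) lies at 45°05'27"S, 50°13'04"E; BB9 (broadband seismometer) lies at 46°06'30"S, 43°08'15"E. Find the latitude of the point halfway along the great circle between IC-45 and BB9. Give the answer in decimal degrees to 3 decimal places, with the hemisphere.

IC-45: φ = -45.09083°, λ = +50.21778°
BB9: φ = -46.10833°, λ = +43.13750°
Bx = cos φ₂ cos Δλ = 0.688010,  By = cos φ₂ sin Δλ = -0.085456
φₘ = atan2(sin φ₁ + sin φ₂, √((cos φ₁ + Bx)² + By²)) = -45.65428°
λₘ = λ₁ + atan2(By, cos φ₁ + Bx) = 46.70978°

45.654°S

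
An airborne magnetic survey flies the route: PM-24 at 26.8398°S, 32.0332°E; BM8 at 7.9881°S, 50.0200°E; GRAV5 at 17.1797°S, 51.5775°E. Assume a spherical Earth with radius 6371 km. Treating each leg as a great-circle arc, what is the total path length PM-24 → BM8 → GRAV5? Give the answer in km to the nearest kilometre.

PM-24→BM8: c = 0.443690 rad, d = 2826.75 km
BM8→GRAV5: c = 0.162597 rad, d = 1035.91 km
Total = 2826.75 + 1035.91 = 3862.66 km

3863 km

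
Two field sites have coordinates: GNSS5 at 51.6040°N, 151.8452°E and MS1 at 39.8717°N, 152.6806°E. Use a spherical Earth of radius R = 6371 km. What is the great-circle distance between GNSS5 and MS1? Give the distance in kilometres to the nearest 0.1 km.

1306.2 km

Δφ = -11.7323°,  Δλ = 0.8354°
a = sin²(Δφ/2) + cos φ₁ cos φ₂ sin²(Δλ/2) = 0.010471
c = 2·arcsin(√a) = 0.205016 rad = 11.7466°
d = R·c = 6371 × 0.205016 = 1306.2 km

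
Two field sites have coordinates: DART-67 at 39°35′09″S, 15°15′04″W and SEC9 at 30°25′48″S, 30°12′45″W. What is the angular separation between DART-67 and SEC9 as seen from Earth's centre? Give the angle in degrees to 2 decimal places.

DART-67: φ = -39.58583°, λ = -15.25111°
SEC9: φ = -30.43000°, λ = -30.21250°
Δφ = 9.1558°,  Δλ = -14.9614°
a = sin²(Δφ/2) + cos φ₁ cos φ₂ sin²(Δλ/2) = 0.017634
c = 2·arcsin(√a) = 0.266372 rad = 15.2620°

15.26°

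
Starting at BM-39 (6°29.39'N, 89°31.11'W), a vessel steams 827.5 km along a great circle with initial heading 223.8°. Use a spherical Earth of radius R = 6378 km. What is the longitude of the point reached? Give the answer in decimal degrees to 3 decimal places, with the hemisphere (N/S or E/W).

94.657°W

BM-39: φ = +6.48983°, λ = -89.51850°
δ = d/R = 827.5/6378 = 0.129743 rad
φ₂ = arcsin(sin φ₁ cos δ + cos φ₁ sin δ cos θ)
   = arcsin(0.11303·0.99160 + 0.99359·0.12938·-0.72176) = 1.10557°
λ₂ = λ₁ + atan2(sin θ sin δ cos φ₁, cos δ − sin φ₁ sin φ₂) = -94.65712°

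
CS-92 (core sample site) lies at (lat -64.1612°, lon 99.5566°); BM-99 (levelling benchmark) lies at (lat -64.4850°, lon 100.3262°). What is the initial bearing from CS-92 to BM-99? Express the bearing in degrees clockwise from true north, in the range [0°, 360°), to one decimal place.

Δλ = 0.7696°
y = sin Δλ · cos φ₂ = 0.005786
x = cos φ₁ sin φ₂ − sin φ₁ cos φ₂ cos Δλ = -0.005686
θ = atan2(y, x) = 134.5039° → 134.5039° (mod 360°)

134.5°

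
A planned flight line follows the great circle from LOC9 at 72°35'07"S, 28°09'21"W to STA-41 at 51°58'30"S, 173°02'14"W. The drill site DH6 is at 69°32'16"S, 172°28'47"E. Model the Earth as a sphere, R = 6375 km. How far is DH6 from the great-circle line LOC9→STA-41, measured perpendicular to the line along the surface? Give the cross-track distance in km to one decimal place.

LOC9: φ = -72.58528°, λ = -28.15583°
STA-41: φ = -51.97500°, λ = -173.03722°
DH6: φ = -69.53778°, λ = +172.47972°
δ₁₃ = central angle LOC9→DH6 = 0.650066 rad  (haversine)
θ₁₃ = bearing LOC9→DH6 = 191.745°,  θ₁₂ = bearing LOC9→STA-41 = 206.315°
dₓₜ = R·arcsin(sin δ₁₃ · sin(θ₁₃ − θ₁₂)) = 6375·arcsin(0.60524·sin(-14.570°)) = -974.413 km
|dₓₜ| = 974.413 km

974.4 km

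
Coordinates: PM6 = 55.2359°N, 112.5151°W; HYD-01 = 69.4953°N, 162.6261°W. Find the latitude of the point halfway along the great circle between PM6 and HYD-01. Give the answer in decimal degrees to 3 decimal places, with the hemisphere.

64.488°N

Bx = cos φ₂ cos Δλ = 0.224638,  By = cos φ₂ sin Δλ = -0.268769
φₘ = atan2(sin φ₁ + sin φ₂, √((cos φ₁ + Bx)² + By²)) = 64.48795°
λₘ = λ₁ + atan2(By, cos φ₁ + Bx) = -131.19773°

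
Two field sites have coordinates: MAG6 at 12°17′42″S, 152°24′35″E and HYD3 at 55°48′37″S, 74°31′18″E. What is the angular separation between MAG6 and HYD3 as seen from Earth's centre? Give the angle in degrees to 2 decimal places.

MAG6: φ = -12.29500°, λ = +152.40972°
HYD3: φ = -55.81028°, λ = +74.52167°
Δφ = -43.5153°,  Δλ = -77.8881°
a = sin²(Δφ/2) + cos φ₁ cos φ₂ sin²(Δλ/2) = 0.354327
c = 2·arcsin(√a) = 1.275162 rad = 73.0614°

73.06°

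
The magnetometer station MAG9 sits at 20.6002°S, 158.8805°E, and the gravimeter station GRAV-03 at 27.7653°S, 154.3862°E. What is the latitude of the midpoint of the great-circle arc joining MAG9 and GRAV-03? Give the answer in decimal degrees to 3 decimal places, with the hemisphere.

24.199°S

Bx = cos φ₂ cos Δλ = 0.882142,  By = cos φ₂ sin Δλ = -0.069338
φₘ = atan2(sin φ₁ + sin φ₂, √((cos φ₁ + Bx)² + By²)) = -24.19921°
λₘ = λ₁ + atan2(By, cos φ₁ + Bx) = 156.69656°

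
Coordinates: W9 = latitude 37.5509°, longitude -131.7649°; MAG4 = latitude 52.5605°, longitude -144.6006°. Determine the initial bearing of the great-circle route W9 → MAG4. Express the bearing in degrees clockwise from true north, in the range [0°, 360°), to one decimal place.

Δλ = -12.8357°
y = sin Δλ · cos φ₂ = -0.135054
x = cos φ₁ sin φ₂ − sin φ₁ cos φ₂ cos Δλ = 0.268239
θ = atan2(y, x) = -26.7245° → 333.2755° (mod 360°)

333.3°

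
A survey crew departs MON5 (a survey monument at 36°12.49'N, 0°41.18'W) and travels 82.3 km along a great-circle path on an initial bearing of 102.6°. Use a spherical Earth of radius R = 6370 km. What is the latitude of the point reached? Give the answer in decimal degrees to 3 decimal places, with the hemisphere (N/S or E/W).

MON5: φ = +36.20817°, λ = -0.68633°
δ = d/R = 82.3/6370 = 0.012920 rad
φ₂ = arcsin(sin φ₁ cos δ + cos φ₁ sin δ cos θ)
   = arcsin(0.59072·0.99992 + 0.80688·0.01292·-0.21814) = 36.04336°
λ₂ = λ₁ + atan2(sin θ sin δ cos φ₁, cos δ − sin φ₁ sin φ₂) = 0.20714°

36.043°N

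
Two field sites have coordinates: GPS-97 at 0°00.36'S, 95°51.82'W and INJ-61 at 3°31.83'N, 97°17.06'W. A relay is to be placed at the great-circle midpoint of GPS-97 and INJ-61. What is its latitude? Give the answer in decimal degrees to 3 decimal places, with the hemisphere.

1.762°N

GPS-97: φ = -0.00600°, λ = -95.86367°
INJ-61: φ = +3.53050°, λ = -97.28433°
Bx = cos φ₂ cos Δλ = 0.997795,  By = cos φ₂ sin Δλ = -0.024746
φₘ = atan2(sin φ₁ + sin φ₂, √((cos φ₁ + Bx)² + By²)) = 1.76239°
λₘ = λ₁ + atan2(By, cos φ₁ + Bx) = -96.57333°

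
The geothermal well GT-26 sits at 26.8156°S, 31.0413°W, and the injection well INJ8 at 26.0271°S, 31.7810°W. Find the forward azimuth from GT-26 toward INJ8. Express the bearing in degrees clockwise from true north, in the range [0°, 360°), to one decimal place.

319.8°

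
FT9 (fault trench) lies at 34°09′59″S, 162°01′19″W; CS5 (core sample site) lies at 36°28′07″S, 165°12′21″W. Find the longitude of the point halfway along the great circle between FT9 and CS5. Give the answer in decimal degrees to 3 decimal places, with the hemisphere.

FT9: φ = -34.16639°, λ = -162.02194°
CS5: φ = -36.46861°, λ = -165.20583°
Bx = cos φ₂ cos Δλ = 0.802941,  By = cos φ₂ sin Δλ = -0.044665
φₘ = atan2(sin φ₁ + sin φ₂, √((cos φ₁ + Bx)² + By²)) = -35.32793°
λₘ = λ₁ + atan2(By, cos φ₁ + Bx) = -163.59122°

163.591°W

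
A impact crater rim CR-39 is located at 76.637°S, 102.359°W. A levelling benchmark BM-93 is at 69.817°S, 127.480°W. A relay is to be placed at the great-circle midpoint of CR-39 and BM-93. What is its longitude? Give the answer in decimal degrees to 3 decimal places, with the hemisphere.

117.442°W

Bx = cos φ₂ cos Δλ = 0.312385,  By = cos φ₂ sin Δλ = -0.146472
φₘ = atan2(sin φ₁ + sin φ₂, √((cos φ₁ + Bx)² + By²)) = -73.59160°
λₘ = λ₁ + atan2(By, cos φ₁ + Bx) = -117.44158°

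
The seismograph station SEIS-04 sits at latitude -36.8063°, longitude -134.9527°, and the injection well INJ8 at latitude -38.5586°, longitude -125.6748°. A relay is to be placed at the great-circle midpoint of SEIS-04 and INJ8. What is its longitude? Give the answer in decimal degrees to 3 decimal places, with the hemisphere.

Bx = cos φ₂ cos Δλ = 0.771741,  By = cos φ₂ sin Δλ = 0.126072
φₘ = atan2(sin φ₁ + sin φ₂, √((cos φ₁ + Bx)² + By²)) = -37.77343°
λₘ = λ₁ + atan2(By, cos φ₁ + Bx) = -130.36867°

130.369°W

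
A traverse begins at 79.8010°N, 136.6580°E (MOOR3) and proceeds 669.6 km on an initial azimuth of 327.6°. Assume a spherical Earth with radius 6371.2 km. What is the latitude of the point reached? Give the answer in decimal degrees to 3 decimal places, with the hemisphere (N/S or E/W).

δ = d/R = 669.6/6371.2 = 0.105098 rad
φ₂ = arcsin(sin φ₁ cos δ + cos φ₁ sin δ cos θ)
   = arcsin(0.98420·0.99448 + 0.17707·0.10490·0.84433) = 83.96166°
λ₂ = λ₁ + atan2(sin θ sin δ cos φ₁, cos δ − sin φ₁ sin φ₂) = 104.35794°

83.962°N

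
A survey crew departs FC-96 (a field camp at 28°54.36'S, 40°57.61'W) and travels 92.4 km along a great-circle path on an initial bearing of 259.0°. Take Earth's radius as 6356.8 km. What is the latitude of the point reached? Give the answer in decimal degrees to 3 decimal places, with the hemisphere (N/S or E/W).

FC-96: φ = -28.90600°, λ = -40.96017°
δ = d/R = 92.4/6356.8 = 0.014536 rad
φ₂ = arcsin(sin φ₁ cos δ + cos φ₁ sin δ cos θ)
   = arcsin(-0.48337·0.99989 + 0.87541·0.01454·-0.19081) = -29.06168°
λ₂ = λ₁ + atan2(sin θ sin δ cos φ₁, cos δ − sin φ₁ sin φ₂) = -41.89546°

29.062°S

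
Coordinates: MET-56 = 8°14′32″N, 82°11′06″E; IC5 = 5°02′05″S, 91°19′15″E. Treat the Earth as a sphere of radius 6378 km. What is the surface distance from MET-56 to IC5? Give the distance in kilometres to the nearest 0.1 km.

1792.5 km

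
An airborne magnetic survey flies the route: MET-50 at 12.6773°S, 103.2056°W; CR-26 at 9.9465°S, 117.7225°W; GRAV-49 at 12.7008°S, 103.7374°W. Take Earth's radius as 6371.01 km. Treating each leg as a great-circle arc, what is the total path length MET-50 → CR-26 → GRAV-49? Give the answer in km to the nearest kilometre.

MET-50→CR-26: c = 0.252925 rad, d = 1611.39 km
CR-26→GRAV-49: c = 0.244067 rad, d = 1554.95 km
Total = 1611.39 + 1554.95 = 3166.34 km

3166 km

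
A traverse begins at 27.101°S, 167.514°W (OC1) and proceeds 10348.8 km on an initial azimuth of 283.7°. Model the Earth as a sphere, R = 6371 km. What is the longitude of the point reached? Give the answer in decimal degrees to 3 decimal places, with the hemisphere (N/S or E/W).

δ = d/R = 10348.8/6371 = 1.624360 rad
φ₂ = arcsin(sin φ₁ cos δ + cos φ₁ sin δ cos θ)
   = arcsin(-0.45556·-0.05354 + 0.89020·0.99857·0.23684) = 13.58703°
λ₂ = λ₁ + atan2(sin θ sin δ cos φ₁, cos δ − sin φ₁ sin φ₂) = 106.02965°

106.030°E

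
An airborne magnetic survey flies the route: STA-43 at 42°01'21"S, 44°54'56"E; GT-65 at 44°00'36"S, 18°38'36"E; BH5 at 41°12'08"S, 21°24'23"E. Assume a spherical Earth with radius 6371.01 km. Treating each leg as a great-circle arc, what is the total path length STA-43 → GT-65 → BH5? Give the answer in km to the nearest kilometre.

2524 km

STA-43: φ = -42.02250°, λ = +44.91556°
GT-65: φ = -44.01000°, λ = +18.64333°
BH5: φ = -41.20222°, λ = +21.40639°
STA-43→GT-65: c = 0.335620 rad, d = 2138.24 km
GT-65→BH5: c = 0.060501 rad, d = 385.45 km
Total = 2138.24 + 385.45 = 2523.69 km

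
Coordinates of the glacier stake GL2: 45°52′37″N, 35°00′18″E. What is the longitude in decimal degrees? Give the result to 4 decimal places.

35.0050°E

35° + 0′/60 + 18″/3600 = 35 + 0.00000 + 0.00500 = 35.0050°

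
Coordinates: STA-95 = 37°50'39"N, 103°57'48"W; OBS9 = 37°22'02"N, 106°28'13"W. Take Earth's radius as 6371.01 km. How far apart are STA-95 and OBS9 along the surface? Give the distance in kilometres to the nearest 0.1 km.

227.1 km

STA-95: φ = +37.84417°, λ = -103.96333°
OBS9: φ = +37.36722°, λ = -106.47028°
Δφ = -0.4769°,  Δλ = -2.5069°
a = sin²(Δφ/2) + cos φ₁ cos φ₂ sin²(Δλ/2) = 0.000318
c = 2·arcsin(√a) = 0.035648 rad = 2.0425°
d = R·c = 6371.01 × 0.035648 = 227.1 km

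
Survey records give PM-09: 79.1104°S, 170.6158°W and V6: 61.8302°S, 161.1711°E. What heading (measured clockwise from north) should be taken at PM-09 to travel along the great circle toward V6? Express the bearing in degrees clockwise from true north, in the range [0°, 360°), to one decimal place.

317.3°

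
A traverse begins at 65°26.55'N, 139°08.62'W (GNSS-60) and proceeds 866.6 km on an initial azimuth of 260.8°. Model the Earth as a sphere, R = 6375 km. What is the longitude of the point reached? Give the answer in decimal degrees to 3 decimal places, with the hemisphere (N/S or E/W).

GNSS-60: φ = +65.44250°, λ = -139.14367°
δ = d/R = 866.6/6375 = 0.135937 rad
φ₂ = arcsin(sin φ₁ cos δ + cos φ₁ sin δ cos θ)
   = arcsin(0.90954·0.99077 + 0.41561·0.13552·-0.15988) = 63.14454°
λ₂ = λ₁ + atan2(sin θ sin δ cos φ₁, cos δ − sin φ₁ sin φ₂) = -156.36918°

156.369°W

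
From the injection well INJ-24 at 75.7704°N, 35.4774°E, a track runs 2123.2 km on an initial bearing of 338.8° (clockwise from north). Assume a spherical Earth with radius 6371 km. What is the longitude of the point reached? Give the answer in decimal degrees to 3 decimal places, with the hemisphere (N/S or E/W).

δ = d/R = 2123.2/6371 = 0.333260 rad
φ₂ = arcsin(sin φ₁ cos δ + cos φ₁ sin δ cos θ)
   = arcsin(0.96932·0.94498 + 0.24581·0.32713·0.93232) = 82.28827°
λ₂ = λ₁ + atan2(sin θ sin δ cos φ₁, cos δ − sin φ₁ sin φ₂) = -82.69072°

82.691°W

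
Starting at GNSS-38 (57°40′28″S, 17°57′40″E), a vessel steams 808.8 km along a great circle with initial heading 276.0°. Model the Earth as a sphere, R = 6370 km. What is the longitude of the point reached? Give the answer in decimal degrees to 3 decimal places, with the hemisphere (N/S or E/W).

GNSS-38: φ = -57.67444°, λ = +17.96111°
δ = d/R = 808.8/6370 = 0.126970 rad
φ₂ = arcsin(sin φ₁ cos δ + cos φ₁ sin δ cos θ)
   = arcsin(-0.84502·0.99195 + 0.53473·0.12663·0.10453) = -56.21635°
λ₂ = λ₁ + atan2(sin θ sin δ cos φ₁, cos δ − sin φ₁ sin φ₂) = 4.87124°

4.871°E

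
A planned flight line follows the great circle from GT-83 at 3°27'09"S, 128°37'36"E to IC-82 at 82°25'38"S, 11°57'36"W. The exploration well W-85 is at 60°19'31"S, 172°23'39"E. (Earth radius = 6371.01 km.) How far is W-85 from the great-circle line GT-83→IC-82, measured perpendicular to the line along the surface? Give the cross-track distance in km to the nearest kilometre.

2706 km

GT-83: φ = -3.45250°, λ = +128.62667°
IC-82: φ = -82.42722°, λ = -11.96000°
W-85: φ = -60.32528°, λ = +172.39417°
δ₁₃ = central angle GT-83→W-85 = 1.149226 rad  (haversine)
θ₁₃ = bearing GT-83→W-85 = 157.956°,  θ₁₂ = bearing GT-83→IC-82 = 184.804°
dₓₜ = R·arcsin(sin δ₁₃ · sin(θ₁₃ − θ₁₂)) = 6371.01·arcsin(0.91245·sin(-26.848°)) = -2706.027 km
|dₓₜ| = 2706.027 km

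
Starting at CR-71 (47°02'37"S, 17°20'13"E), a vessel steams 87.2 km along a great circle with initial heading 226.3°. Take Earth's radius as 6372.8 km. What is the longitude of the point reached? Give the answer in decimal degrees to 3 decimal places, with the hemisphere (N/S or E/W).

CR-71: φ = -47.04361°, λ = +17.33694°
δ = d/R = 87.2/6372.8 = 0.013683 rad
φ₂ = arcsin(sin φ₁ cos δ + cos φ₁ sin δ cos θ)
   = arcsin(-0.73187·0.99991 + 0.68144·0.01368·-0.69088) = -47.58220°
λ₂ = λ₁ + atan2(sin θ sin δ cos φ₁, cos δ − sin φ₁ sin φ₂) = 16.49666°

16.497°E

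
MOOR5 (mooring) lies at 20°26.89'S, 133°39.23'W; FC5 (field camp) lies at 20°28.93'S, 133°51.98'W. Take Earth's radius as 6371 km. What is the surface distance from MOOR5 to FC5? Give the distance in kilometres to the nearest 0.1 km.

22.5 km

MOOR5: φ = -20.44817°, λ = -133.65383°
FC5: φ = -20.48217°, λ = -133.86633°
Δφ = -0.0340°,  Δλ = -0.2125°
a = sin²(Δφ/2) + cos φ₁ cos φ₂ sin²(Δλ/2) = 0.000003
c = 2·arcsin(√a) = 0.003525 rad = 0.2020°
d = R·c = 6371 × 0.003525 = 22.5 km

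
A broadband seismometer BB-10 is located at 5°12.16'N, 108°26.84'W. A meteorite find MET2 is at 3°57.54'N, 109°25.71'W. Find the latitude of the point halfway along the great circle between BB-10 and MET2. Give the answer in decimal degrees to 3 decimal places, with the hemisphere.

BB-10: φ = +5.20267°, λ = -108.44733°
MET2: φ = +3.95900°, λ = -109.42850°
Bx = cos φ₂ cos Δλ = 0.997467,  By = cos φ₂ sin Δλ = -0.017083
φₘ = atan2(sin φ₁ + sin φ₂, √((cos φ₁ + Bx)² + By²)) = 4.58100°
λₘ = λ₁ + atan2(By, cos φ₁ + Bx) = -108.93834°

4.581°N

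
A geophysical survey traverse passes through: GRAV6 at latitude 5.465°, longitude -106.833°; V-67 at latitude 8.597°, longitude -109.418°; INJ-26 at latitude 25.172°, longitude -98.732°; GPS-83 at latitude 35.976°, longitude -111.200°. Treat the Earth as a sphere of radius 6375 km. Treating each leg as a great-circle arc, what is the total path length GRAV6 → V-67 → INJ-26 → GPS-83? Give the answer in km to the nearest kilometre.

4306 km

GRAV6→V-67: c = 0.070658 rad, d = 450.45 km
V-67→INJ-26: c = 0.339478 rad, d = 2164.17 km
INJ-26→GPS-83: c = 0.265347 rad, d = 1691.59 km
Total = 450.45 + 2164.17 + 1691.59 = 4306.21 km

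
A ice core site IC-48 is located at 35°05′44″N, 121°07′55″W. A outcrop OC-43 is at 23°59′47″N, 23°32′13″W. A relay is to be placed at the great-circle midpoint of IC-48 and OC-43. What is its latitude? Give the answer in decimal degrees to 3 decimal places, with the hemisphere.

40.656°N

IC-48: φ = +35.09556°, λ = -121.13194°
OC-43: φ = +23.99639°, λ = -23.53694°
Bx = cos φ₂ cos Δλ = -0.120747,  By = cos φ₂ sin Δλ = 0.905556
φₘ = atan2(sin φ₁ + sin φ₂, √((cos φ₁ + Bx)² + By²)) = 40.65616°
λₘ = λ₁ + atan2(By, cos φ₁ + Bx) = -68.73494°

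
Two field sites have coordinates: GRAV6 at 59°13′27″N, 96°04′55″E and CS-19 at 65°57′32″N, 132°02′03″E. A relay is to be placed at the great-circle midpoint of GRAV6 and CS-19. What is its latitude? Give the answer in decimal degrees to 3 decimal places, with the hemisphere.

63.731°N

GRAV6: φ = +59.22417°, λ = +96.08194°
CS-19: φ = +65.95889°, λ = +132.03417°
Bx = cos φ₂ cos Δλ = 0.329787,  By = cos φ₂ sin Δλ = 0.239184
φₘ = atan2(sin φ₁ + sin φ₂, √((cos φ₁ + Bx)² + By²)) = 63.73089°
λₘ = λ₁ + atan2(By, cos φ₁ + Bx) = 111.94956°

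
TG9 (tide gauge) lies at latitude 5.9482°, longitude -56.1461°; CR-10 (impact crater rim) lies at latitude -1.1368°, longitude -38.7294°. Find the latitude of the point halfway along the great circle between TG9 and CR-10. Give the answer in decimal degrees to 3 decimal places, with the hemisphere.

2.434°N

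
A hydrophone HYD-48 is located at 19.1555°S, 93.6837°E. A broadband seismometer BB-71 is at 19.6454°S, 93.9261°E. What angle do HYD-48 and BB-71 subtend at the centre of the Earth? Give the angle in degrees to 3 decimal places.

Δφ = -0.4899°,  Δλ = 0.2424°
a = sin²(Δφ/2) + cos φ₁ cos φ₂ sin²(Δλ/2) = 0.000022
c = 2·arcsin(√a) = 0.009436 rad = 0.5406°

0.541°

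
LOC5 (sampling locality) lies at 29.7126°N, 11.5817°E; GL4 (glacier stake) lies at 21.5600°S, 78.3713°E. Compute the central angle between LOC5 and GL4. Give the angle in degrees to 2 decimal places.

Δφ = -51.2726°,  Δλ = 66.7896°
a = sin²(Δφ/2) + cos φ₁ cos φ₂ sin²(Δλ/2) = 0.431898
c = 2·arcsin(√a) = 1.434167 rad = 82.1717°

82.17°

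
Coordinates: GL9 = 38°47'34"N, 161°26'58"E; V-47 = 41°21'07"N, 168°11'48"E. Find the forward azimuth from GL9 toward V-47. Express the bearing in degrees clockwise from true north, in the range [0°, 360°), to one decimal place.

61.5°

GL9: φ = +38.79278°, λ = +161.44944°
V-47: φ = +41.35194°, λ = +168.19667°
Δλ = 6.7472°
y = sin Δλ · cos φ₂ = 0.088195
x = cos φ₁ sin φ₂ − sin φ₁ cos φ₂ cos Δλ = 0.047908
θ = atan2(y, x) = 61.4889° → 61.4889° (mod 360°)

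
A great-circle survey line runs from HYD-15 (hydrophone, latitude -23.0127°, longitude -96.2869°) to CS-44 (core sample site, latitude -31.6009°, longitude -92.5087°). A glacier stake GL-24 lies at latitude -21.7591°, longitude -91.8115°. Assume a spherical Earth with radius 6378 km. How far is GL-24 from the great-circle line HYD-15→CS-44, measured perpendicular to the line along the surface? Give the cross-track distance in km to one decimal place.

δ₁₃ = central angle HYD-15→GL-24 = 0.075461 rad  (haversine)
θ₁₃ = bearing HYD-15→GL-24 = 74.007°,  θ₁₂ = bearing HYD-15→CS-44 = 159.493°
dₓₜ = R·arcsin(sin δ₁₃ · sin(θ₁₃ − θ₁₂)) = 6378·arcsin(0.07539·sin(-85.486°)) = -479.793 km
|dₓₜ| = 479.793 km

479.8 km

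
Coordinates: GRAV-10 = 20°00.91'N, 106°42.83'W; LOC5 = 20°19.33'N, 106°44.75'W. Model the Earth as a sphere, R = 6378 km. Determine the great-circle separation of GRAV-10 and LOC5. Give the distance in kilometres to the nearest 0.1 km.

GRAV-10: φ = +20.01517°, λ = -106.71383°
LOC5: φ = +20.32217°, λ = -106.74583°
Δφ = 0.3070°,  Δλ = -0.0320°
a = sin²(Δφ/2) + cos φ₁ cos φ₂ sin²(Δλ/2) = 0.000007
c = 2·arcsin(√a) = 0.005384 rad = 0.3085°
d = R·c = 6378 × 0.005384 = 34.3 km

34.3 km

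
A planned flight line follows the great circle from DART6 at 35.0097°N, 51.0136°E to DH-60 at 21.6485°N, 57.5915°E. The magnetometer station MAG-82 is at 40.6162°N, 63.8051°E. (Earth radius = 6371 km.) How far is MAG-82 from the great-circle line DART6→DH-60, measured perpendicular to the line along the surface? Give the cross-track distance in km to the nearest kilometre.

δ₁₃ = central angle DART6→MAG-82 = 0.201406 rad  (haversine)
θ₁₃ = bearing DART6→MAG-82 = 57.153°,  θ₁₂ = bearing DART6→DH-60 = 154.927°
dₓₜ = R·arcsin(sin δ₁₃ · sin(θ₁₃ − θ₁₂)) = 6371·arcsin(0.20005·sin(-97.774°)) = -1271.206 km
|dₓₜ| = 1271.206 km

1271 km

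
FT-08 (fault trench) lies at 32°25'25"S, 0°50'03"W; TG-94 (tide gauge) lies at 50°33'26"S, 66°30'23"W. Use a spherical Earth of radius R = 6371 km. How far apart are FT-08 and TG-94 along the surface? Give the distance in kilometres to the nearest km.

FT-08: φ = -32.42361°, λ = -0.83417°
TG-94: φ = -50.55722°, λ = -66.50639°
Δφ = -18.1336°,  Δλ = -65.6722°
a = sin²(Δφ/2) + cos φ₁ cos φ₂ sin²(Δλ/2) = 0.182508
c = 2·arcsin(√a) = 0.882808 rad = 50.5812°
d = R·c = 6371 × 0.882808 = 5624.4 km

5624 km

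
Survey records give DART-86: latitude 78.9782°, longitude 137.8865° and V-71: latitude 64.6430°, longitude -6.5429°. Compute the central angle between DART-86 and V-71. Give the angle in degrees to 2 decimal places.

Δφ = -14.3352°,  Δλ = -144.4294°
a = sin²(Δφ/2) + cos φ₁ cos φ₂ sin²(Δλ/2) = 0.089804
c = 2·arcsin(√a) = 0.608701 rad = 34.8760°

34.88°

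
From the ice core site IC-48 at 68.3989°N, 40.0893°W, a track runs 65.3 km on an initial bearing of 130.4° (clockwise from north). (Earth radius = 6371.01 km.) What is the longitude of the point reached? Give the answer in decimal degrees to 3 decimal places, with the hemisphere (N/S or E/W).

38.895°W

δ = d/R = 65.3/6371.01 = 0.010250 rad
φ₂ = arcsin(sin φ₁ cos δ + cos φ₁ sin δ cos θ)
   = arcsin(0.92977·0.99995 + 0.36814·0.01025·-0.64812) = 68.01396°
λ₂ = λ₁ + atan2(sin θ sin δ cos φ₁, cos δ − sin φ₁ sin φ₂) = -38.89468°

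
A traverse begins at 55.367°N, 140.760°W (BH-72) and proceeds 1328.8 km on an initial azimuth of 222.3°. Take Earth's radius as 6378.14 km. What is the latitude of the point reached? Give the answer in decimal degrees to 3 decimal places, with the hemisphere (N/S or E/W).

45.896°N

δ = d/R = 1328.8/6378.14 = 0.208337 rad
φ₂ = arcsin(sin φ₁ cos δ + cos φ₁ sin δ cos θ)
   = arcsin(0.82281·0.97838 + 0.56832·0.20683·-0.73963) = 45.89584°
λ₂ = λ₁ + atan2(sin θ sin δ cos φ₁, cos δ − sin φ₁ sin φ₂) = -152.29764°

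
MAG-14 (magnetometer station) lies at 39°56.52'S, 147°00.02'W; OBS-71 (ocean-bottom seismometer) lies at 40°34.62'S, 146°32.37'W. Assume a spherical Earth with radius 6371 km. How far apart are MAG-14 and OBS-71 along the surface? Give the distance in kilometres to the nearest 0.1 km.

MAG-14: φ = -39.94200°, λ = -147.00033°
OBS-71: φ = -40.57700°, λ = -146.53950°
Δφ = -0.6350°,  Δλ = 0.4608°
a = sin²(Δφ/2) + cos φ₁ cos φ₂ sin²(Δλ/2) = 0.000040
c = 2·arcsin(√a) = 0.012669 rad = 0.7259°
d = R·c = 6371 × 0.012669 = 80.7 km

80.7 km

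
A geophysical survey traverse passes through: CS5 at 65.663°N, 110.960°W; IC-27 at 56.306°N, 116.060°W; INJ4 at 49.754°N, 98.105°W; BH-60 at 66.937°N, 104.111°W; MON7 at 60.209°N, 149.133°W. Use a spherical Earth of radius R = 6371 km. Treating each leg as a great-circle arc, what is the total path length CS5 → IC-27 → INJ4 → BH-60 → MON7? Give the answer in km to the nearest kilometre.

CS5→IC-27: c = 0.168786 rad, d = 1075.34 km
IC-27→INJ4: c = 0.219467 rad, d = 1398.22 km
INJ4→BH-60: c = 0.304567 rad, d = 1940.40 km
BH-60→MON7: c = 0.359553 rad, d = 2290.71 km
Total = 1075.34 + 1398.22 + 1940.40 + 2290.71 = 6704.67 km

6705 km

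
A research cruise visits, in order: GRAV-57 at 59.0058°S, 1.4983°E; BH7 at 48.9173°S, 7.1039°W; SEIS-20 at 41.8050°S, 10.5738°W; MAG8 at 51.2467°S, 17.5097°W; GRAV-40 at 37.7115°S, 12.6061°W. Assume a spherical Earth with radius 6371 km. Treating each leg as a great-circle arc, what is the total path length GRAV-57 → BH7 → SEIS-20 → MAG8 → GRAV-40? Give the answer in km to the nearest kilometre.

4817 km

GRAV-57→BH7: c = 0.196625 rad, d = 1252.70 km
BH7→SEIS-20: c = 0.131187 rad, d = 835.79 km
SEIS-20→MAG8: c = 0.184444 rad, d = 1175.09 km
MAG8→GRAV-40: c = 0.243857 rad, d = 1553.62 km
Total = 1252.70 + 835.79 + 1175.09 + 1553.62 = 4817.20 km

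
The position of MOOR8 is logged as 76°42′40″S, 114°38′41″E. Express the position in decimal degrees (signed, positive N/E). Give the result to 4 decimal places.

-76.7111°, +114.6447°

lat: 76.7111° S → -76.7111°
lon: 114.6447° E → +114.6447°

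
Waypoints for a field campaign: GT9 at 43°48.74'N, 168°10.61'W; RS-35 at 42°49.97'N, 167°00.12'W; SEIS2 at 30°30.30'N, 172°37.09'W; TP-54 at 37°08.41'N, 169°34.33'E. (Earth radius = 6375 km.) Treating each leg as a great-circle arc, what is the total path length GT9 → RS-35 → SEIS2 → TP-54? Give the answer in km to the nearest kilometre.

GT9: φ = +43.81233°, λ = -168.17683°
RS-35: φ = +42.83283°, λ = -167.00200°
SEIS2: φ = +30.50500°, λ = -172.61817°
TP-54: φ = +37.14017°, λ = +169.57217°
GT9→RS-35: c = 0.022688 rad, d = 144.64 km
RS-35→SEIS2: c = 0.228933 rad, d = 1459.45 km
SEIS2→TP-54: c = 0.282405 rad, d = 1800.33 km
Total = 144.64 + 1459.45 + 1800.33 = 3404.42 km

3404 km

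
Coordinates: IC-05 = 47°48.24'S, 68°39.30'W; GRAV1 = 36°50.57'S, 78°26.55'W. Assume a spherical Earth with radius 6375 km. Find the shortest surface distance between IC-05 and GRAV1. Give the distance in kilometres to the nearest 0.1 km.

1458.8 km

IC-05: φ = -47.80400°, λ = -68.65500°
GRAV1: φ = -36.84283°, λ = -78.44250°
Δφ = 10.9612°,  Δλ = -9.7875°
a = sin²(Δφ/2) + cos φ₁ cos φ₂ sin²(Δλ/2) = 0.013034
c = 2·arcsin(√a) = 0.228829 rad = 13.1110°
d = R·c = 6375 × 0.228829 = 1458.8 km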